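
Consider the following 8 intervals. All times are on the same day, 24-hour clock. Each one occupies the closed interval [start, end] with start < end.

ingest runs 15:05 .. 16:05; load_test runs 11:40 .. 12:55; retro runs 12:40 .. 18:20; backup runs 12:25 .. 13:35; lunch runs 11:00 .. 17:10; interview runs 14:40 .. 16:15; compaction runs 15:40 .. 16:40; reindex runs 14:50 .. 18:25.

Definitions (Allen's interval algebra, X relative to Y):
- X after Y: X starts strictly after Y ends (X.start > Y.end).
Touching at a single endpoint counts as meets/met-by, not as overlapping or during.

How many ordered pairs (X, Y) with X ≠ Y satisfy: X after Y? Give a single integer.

8

Checking all 56 ordered pairs for relation 'after'; matching pairs in alphabetical order:
(compaction, backup): compaction after backup ✓
(compaction, load_test): compaction after load_test ✓
(ingest, backup): ingest after backup ✓
(ingest, load_test): ingest after load_test ✓
(interview, backup): interview after backup ✓
(interview, load_test): interview after load_test ✓
(reindex, backup): reindex after backup ✓
(reindex, load_test): reindex after load_test ✓
Count: 8.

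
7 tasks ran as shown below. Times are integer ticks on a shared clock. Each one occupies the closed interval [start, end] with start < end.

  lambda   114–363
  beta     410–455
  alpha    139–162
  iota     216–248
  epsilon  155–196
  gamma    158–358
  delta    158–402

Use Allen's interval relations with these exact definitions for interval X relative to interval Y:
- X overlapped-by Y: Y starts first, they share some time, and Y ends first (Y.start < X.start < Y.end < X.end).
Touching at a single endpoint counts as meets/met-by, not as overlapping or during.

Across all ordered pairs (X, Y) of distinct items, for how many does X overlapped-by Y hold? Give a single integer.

6

Checking all 42 ordered pairs for relation 'overlapped-by'; matching pairs in alphabetical order:
(delta, alpha): delta overlapped-by alpha ✓
(delta, epsilon): delta overlapped-by epsilon ✓
(delta, lambda): delta overlapped-by lambda ✓
(epsilon, alpha): epsilon overlapped-by alpha ✓
(gamma, alpha): gamma overlapped-by alpha ✓
(gamma, epsilon): gamma overlapped-by epsilon ✓
Count: 6.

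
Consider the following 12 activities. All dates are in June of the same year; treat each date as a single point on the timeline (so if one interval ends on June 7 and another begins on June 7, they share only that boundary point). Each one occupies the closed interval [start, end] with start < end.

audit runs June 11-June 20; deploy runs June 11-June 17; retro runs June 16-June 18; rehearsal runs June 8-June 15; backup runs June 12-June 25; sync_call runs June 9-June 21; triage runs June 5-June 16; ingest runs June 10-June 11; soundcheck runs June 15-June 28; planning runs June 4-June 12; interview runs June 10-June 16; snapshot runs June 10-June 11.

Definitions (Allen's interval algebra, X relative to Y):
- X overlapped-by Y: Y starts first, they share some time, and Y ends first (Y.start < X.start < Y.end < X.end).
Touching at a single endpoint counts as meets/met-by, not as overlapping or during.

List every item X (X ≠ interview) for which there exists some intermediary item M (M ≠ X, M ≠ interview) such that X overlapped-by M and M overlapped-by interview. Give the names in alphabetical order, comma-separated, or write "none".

Target interview = [June 10, June 16].
Intermediaries M with M overlapped-by interview: audit, backup, deploy, soundcheck.
Via audit — items with X overlapped-by audit: backup, soundcheck.
Via backup — items with X overlapped-by backup: soundcheck.
Via deploy — items with X overlapped-by deploy: backup, retro, soundcheck.
Via soundcheck — items with X overlapped-by soundcheck: none.
Union: backup, retro, soundcheck.

backup, retro, soundcheck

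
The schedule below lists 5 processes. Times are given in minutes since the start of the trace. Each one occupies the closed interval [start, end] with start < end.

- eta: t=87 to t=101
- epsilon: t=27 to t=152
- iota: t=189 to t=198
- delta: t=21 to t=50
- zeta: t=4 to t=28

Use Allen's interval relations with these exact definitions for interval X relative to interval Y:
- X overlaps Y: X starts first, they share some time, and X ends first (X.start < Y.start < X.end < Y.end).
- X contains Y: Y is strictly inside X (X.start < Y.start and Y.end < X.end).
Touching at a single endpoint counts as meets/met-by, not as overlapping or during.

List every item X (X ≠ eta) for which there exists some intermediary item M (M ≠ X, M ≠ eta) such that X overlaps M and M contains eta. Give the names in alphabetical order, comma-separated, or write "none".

delta, zeta

Target eta = [t=87, t=101].
Intermediaries M with M contains eta: epsilon.
Via epsilon — items with X overlaps epsilon: delta, zeta.
Union: delta, zeta.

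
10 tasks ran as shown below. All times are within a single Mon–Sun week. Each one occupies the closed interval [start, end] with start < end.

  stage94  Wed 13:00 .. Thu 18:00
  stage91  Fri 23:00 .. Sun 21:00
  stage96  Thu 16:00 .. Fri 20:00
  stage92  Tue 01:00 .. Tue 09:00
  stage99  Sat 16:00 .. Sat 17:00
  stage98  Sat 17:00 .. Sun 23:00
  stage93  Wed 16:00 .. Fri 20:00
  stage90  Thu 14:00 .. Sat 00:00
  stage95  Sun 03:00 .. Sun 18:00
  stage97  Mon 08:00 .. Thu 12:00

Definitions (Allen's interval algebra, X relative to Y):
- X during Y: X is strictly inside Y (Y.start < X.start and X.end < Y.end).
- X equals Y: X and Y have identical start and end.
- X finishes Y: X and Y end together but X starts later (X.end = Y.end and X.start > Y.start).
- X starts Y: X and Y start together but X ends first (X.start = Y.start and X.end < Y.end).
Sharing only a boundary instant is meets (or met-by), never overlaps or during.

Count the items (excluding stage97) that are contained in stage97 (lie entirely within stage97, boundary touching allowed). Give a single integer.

1

Target stage97 = [Mon 08:00, Thu 12:00].
stage90 [Thu 14:00, Sat 00:00] → after → no.
stage91 [Fri 23:00, Sun 21:00] → after → no.
stage92 [Tue 01:00, Tue 09:00] → during → counts.
stage93 [Wed 16:00, Fri 20:00] → overlapped-by → no.
stage94 [Wed 13:00, Thu 18:00] → overlapped-by → no.
stage95 [Sun 03:00, Sun 18:00] → after → no.
stage96 [Thu 16:00, Fri 20:00] → after → no.
stage98 [Sat 17:00, Sun 23:00] → after → no.
stage99 [Sat 16:00, Sat 17:00] → after → no.
Total: 1.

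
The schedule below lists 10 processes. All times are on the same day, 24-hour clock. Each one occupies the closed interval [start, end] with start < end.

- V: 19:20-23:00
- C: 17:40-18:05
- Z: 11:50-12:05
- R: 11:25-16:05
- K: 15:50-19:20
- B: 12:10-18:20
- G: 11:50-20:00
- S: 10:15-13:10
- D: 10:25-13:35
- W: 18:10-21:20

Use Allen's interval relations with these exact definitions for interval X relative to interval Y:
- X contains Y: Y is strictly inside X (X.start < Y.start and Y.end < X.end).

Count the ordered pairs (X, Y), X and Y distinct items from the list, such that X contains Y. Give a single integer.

Checking all 90 ordered pairs for relation 'contains'; matching pairs in alphabetical order:
(B, C): B contains C ✓
(D, Z): D contains Z ✓
(G, B): G contains B ✓
(G, C): G contains C ✓
(G, K): G contains K ✓
(K, C): K contains C ✓
(R, Z): R contains Z ✓
(S, Z): S contains Z ✓
Count: 8.

8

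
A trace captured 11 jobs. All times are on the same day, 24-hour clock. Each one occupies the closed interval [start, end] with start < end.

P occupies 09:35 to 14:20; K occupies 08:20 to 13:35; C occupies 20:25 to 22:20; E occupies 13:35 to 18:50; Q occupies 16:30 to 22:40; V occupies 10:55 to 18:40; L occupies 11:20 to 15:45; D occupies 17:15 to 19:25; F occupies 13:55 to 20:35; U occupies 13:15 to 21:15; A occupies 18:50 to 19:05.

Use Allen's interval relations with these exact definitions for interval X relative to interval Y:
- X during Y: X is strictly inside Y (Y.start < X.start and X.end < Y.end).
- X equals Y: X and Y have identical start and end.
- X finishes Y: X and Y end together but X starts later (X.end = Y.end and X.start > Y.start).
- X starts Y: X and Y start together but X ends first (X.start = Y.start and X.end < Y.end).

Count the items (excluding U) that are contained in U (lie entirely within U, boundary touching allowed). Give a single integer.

Target U = [13:15, 21:15].
A [18:50, 19:05] → during → counts.
C [20:25, 22:20] → overlapped-by → no.
D [17:15, 19:25] → during → counts.
E [13:35, 18:50] → during → counts.
F [13:55, 20:35] → during → counts.
K [08:20, 13:35] → overlaps → no.
L [11:20, 15:45] → overlaps → no.
P [09:35, 14:20] → overlaps → no.
Q [16:30, 22:40] → overlapped-by → no.
V [10:55, 18:40] → overlaps → no.
Total: 4.

4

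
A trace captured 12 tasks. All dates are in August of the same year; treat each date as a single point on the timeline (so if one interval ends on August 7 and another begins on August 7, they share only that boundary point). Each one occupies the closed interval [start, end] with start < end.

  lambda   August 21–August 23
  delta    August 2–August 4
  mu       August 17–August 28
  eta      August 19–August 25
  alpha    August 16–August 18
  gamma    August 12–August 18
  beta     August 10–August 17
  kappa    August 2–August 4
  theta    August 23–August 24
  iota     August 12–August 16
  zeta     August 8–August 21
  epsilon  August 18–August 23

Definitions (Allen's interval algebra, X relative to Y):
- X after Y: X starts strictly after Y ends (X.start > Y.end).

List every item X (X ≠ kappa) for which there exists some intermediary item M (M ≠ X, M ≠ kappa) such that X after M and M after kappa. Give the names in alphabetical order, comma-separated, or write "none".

epsilon, eta, lambda, mu, theta

Target kappa = [August 2, August 4].
Intermediaries M with M after kappa: alpha, beta, epsilon, eta, gamma, iota, lambda, mu, theta, zeta.
Via alpha — items with X after alpha: eta, lambda, theta.
Via beta — items with X after beta: epsilon, eta, lambda, theta.
Via epsilon — items with X after epsilon: none.
Via eta — items with X after eta: none.
Via gamma — items with X after gamma: eta, lambda, theta.
Via iota — items with X after iota: epsilon, eta, lambda, mu, theta.
Via lambda — items with X after lambda: none.
Via mu — items with X after mu: none.
Via theta — items with X after theta: none.
Via zeta — items with X after zeta: theta.
Union: epsilon, eta, lambda, mu, theta.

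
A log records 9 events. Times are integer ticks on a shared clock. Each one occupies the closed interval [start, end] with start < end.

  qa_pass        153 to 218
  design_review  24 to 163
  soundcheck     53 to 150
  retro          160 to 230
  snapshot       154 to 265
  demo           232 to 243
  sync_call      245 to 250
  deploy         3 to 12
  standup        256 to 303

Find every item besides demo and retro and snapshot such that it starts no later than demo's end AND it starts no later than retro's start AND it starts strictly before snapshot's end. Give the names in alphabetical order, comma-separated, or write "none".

deploy, design_review, qa_pass, soundcheck

Conditions: its start is no later than demo's end (X.start <= 243) AND its start is no later than retro's start (X.start <= 160) AND its start is strictly before snapshot's end (X.start < 265).
deploy: start 3 <= 243? ✓; start 3 <= 160? ✓; start 3 < 265? ✓ → yes.
design_review: start 24 <= 243? ✓; start 24 <= 160? ✓; start 24 < 265? ✓ → yes.
qa_pass: start 153 <= 243? ✓; start 153 <= 160? ✓; start 153 < 265? ✓ → yes.
soundcheck: start 53 <= 243? ✓; start 53 <= 160? ✓; start 53 < 265? ✓ → yes.
standup: start 256 <= 243? ✗; start 256 <= 160? ✗; start 256 < 265? ✓ → no.
sync_call: start 245 <= 243? ✗; start 245 <= 160? ✗; start 245 < 265? ✓ → no.
Result: deploy, design_review, qa_pass, soundcheck.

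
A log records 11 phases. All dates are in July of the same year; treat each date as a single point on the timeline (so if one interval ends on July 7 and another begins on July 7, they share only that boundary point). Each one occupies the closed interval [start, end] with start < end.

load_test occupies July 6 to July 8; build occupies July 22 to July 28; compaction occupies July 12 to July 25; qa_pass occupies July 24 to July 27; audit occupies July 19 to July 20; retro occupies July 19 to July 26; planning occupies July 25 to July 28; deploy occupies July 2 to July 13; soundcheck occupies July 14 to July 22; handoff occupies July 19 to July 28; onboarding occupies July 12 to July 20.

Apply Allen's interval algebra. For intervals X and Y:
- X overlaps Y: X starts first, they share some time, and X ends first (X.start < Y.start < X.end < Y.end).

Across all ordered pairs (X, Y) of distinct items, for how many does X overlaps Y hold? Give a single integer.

15

Checking all 110 ordered pairs for relation 'overlaps'; matching pairs in alphabetical order:
(compaction, build): compaction overlaps build ✓
(compaction, handoff): compaction overlaps handoff ✓
(compaction, qa_pass): compaction overlaps qa_pass ✓
(compaction, retro): compaction overlaps retro ✓
(deploy, compaction): deploy overlaps compaction ✓
(deploy, onboarding): deploy overlaps onboarding ✓
(onboarding, handoff): onboarding overlaps handoff ✓
(onboarding, retro): onboarding overlaps retro ✓
(onboarding, soundcheck): onboarding overlaps soundcheck ✓
(qa_pass, planning): qa_pass overlaps planning ✓
(retro, build): retro overlaps build ✓
(retro, planning): retro overlaps planning ✓
(retro, qa_pass): retro overlaps qa_pass ✓
(soundcheck, handoff): soundcheck overlaps handoff ✓
(soundcheck, retro): soundcheck overlaps retro ✓
Count: 15.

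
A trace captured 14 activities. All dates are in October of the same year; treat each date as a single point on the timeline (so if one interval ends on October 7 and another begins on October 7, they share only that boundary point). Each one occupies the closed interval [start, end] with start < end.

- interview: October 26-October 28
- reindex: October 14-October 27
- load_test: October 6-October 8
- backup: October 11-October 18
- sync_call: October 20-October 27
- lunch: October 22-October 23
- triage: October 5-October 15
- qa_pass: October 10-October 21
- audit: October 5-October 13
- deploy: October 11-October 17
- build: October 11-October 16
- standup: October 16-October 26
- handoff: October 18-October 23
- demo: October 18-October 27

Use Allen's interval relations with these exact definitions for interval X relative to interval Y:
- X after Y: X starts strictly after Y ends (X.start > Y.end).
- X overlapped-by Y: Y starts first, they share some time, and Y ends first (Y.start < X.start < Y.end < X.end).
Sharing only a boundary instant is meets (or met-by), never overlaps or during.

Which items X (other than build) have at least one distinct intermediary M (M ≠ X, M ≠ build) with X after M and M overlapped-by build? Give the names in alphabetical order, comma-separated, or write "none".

none

Target build = [October 11, October 16].
Intermediaries M with M overlapped-by build: reindex.
Via reindex — items with X after reindex: none.
Union: none.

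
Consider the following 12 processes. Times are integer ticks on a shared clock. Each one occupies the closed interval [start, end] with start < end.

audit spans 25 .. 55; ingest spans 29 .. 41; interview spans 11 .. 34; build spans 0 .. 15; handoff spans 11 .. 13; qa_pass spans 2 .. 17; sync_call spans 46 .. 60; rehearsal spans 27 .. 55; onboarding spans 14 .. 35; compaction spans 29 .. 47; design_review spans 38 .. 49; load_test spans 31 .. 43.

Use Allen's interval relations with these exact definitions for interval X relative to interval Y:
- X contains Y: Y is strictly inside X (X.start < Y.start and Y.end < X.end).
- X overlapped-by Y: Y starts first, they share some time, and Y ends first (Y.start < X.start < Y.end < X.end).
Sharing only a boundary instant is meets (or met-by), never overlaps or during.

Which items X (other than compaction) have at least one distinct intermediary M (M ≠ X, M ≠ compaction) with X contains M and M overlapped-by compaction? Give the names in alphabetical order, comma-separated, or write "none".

Target compaction = [29, 47].
Intermediaries M with M overlapped-by compaction: design_review, sync_call.
Via design_review — items with X contains design_review: audit, rehearsal.
Via sync_call — items with X contains sync_call: none.
Union: audit, rehearsal.

audit, rehearsal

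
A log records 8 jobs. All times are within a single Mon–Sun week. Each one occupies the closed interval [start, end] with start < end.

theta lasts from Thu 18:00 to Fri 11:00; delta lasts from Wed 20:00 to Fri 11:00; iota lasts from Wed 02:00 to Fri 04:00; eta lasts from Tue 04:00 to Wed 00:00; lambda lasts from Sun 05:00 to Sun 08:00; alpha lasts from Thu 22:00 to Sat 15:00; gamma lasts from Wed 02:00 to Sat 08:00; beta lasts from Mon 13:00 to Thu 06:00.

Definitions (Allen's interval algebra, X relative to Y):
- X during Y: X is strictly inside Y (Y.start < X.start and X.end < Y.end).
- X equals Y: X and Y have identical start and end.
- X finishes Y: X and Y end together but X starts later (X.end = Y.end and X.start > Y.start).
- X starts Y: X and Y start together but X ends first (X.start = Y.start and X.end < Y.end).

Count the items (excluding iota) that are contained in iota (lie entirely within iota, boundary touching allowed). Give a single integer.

0

Target iota = [Wed 02:00, Fri 04:00].
alpha [Thu 22:00, Sat 15:00] → overlapped-by → no.
beta [Mon 13:00, Thu 06:00] → overlaps → no.
delta [Wed 20:00, Fri 11:00] → overlapped-by → no.
eta [Tue 04:00, Wed 00:00] → before → no.
gamma [Wed 02:00, Sat 08:00] → started-by → no.
lambda [Sun 05:00, Sun 08:00] → after → no.
theta [Thu 18:00, Fri 11:00] → overlapped-by → no.
Total: 0.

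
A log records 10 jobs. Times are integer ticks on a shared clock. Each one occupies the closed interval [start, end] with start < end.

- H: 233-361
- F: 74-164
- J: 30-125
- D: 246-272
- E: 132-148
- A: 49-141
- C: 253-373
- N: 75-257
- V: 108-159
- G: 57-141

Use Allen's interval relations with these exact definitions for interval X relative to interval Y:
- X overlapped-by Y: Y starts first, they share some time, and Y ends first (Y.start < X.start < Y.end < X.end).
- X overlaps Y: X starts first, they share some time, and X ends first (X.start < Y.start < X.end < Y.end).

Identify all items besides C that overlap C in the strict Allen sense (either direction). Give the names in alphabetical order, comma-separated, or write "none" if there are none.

Target C = [253, 373].
A [49, 141] → before → no.
D [246, 272] → overlaps → yes.
E [132, 148] → before → no.
F [74, 164] → before → no.
G [57, 141] → before → no.
H [233, 361] → overlaps → yes.
J [30, 125] → before → no.
N [75, 257] → overlaps → yes.
V [108, 159] → before → no.
Result: D, H, N.

D, H, N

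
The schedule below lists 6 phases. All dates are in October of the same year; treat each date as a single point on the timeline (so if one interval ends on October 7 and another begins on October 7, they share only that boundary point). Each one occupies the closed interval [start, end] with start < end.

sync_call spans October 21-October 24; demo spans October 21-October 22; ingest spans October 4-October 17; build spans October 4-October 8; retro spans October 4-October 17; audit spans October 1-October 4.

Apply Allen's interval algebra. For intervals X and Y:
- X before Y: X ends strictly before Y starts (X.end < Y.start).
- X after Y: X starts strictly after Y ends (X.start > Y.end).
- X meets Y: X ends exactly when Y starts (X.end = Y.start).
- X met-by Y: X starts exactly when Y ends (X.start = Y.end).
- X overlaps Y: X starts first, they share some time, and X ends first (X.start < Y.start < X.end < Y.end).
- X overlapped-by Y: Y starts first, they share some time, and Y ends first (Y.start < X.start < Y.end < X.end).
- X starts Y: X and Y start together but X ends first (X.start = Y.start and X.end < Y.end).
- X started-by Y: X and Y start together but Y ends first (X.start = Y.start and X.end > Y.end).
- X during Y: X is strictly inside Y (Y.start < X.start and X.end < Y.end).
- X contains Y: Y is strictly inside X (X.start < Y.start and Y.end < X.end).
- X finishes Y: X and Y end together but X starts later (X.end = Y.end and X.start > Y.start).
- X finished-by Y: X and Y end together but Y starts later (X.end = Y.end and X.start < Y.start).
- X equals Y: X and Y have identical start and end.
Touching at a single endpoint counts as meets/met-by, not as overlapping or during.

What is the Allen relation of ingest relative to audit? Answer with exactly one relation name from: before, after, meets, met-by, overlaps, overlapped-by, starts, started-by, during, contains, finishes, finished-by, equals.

met-by

ingest = [October 4, October 17]; audit = [October 1, October 4].
Compare endpoints: ingest.start > audit.start, ingest.start = audit.end, ingest.end > audit.start, ingest.end > audit.end.
That pattern is 'met-by'.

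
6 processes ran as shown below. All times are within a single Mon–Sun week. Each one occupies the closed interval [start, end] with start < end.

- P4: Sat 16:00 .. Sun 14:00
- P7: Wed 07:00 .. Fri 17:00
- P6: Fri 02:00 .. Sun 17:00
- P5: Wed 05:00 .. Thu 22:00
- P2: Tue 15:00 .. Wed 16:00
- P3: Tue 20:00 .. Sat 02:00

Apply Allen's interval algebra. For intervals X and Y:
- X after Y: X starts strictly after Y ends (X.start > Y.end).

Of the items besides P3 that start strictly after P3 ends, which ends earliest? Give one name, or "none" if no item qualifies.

Target P3 = [Tue 20:00, Sat 02:00].
P2 [Tue 15:00, Wed 16:00] → overlaps → excluded.
P4 [Sat 16:00, Sun 14:00] → after → candidate.
P5 [Wed 05:00, Thu 22:00] → during → excluded.
P6 [Fri 02:00, Sun 17:00] → overlapped-by → excluded.
P7 [Wed 07:00, Fri 17:00] → during → excluded.
Among candidates, earliest end is Sun 14:00 → P4.

P4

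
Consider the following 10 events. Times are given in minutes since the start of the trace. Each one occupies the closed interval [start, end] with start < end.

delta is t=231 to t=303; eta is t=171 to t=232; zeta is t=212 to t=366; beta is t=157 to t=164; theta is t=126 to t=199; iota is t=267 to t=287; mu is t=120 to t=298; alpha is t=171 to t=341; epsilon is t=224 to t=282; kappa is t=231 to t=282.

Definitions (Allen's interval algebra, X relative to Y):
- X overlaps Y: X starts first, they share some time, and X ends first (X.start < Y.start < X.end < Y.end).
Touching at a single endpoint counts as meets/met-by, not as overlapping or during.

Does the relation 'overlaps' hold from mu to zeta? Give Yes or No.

mu = [t=120, t=298], zeta = [t=212, t=366].
Actual relation of mu to zeta: overlaps.
Asked whether 'overlaps' holds → Yes.

Yes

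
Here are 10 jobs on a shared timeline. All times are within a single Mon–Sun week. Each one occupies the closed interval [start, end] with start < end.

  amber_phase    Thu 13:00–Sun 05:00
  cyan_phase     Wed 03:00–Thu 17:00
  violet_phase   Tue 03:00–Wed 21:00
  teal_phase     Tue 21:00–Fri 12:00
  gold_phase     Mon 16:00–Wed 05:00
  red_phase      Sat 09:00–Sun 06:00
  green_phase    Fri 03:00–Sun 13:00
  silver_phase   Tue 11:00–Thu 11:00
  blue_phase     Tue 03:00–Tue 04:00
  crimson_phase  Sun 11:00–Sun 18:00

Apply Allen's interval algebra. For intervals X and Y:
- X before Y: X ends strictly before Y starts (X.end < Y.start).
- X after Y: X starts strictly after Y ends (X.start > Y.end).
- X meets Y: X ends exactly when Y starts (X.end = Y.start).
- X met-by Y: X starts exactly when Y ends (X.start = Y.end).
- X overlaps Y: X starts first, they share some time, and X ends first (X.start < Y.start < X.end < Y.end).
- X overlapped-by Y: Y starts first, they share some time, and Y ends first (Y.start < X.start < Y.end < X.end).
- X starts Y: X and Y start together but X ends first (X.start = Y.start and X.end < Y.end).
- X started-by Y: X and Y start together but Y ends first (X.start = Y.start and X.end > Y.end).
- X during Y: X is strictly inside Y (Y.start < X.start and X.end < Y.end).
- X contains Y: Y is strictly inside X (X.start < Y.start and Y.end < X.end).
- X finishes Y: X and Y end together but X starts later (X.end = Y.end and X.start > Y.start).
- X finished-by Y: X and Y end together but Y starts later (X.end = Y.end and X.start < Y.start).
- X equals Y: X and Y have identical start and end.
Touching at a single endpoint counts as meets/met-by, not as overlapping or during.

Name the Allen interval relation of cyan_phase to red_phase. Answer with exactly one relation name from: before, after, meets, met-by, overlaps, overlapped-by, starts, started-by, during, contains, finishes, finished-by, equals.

cyan_phase = [Wed 03:00, Thu 17:00]; red_phase = [Sat 09:00, Sun 06:00].
Compare endpoints: cyan_phase.start < red_phase.start, cyan_phase.start < red_phase.end, cyan_phase.end < red_phase.start, cyan_phase.end < red_phase.end.
That pattern is 'before'.

before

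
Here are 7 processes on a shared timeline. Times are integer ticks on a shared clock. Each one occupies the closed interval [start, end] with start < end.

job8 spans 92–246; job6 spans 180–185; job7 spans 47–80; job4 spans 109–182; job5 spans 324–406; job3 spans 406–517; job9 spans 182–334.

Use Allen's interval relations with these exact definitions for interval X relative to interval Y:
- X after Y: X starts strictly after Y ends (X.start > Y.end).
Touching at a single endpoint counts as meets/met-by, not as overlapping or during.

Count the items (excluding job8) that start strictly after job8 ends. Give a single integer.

2

Target job8 = [92, 246].
job3 [406, 517] → after → counts.
job4 [109, 182] → during → no.
job5 [324, 406] → after → counts.
job6 [180, 185] → during → no.
job7 [47, 80] → before → no.
job9 [182, 334] → overlapped-by → no.
Total: 2.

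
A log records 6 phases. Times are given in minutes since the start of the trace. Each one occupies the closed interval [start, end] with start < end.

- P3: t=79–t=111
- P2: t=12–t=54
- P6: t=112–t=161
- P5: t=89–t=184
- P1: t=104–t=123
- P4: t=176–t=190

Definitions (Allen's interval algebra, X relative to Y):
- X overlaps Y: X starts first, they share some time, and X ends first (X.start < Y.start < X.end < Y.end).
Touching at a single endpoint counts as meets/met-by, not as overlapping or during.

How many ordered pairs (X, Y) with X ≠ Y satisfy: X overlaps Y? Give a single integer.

Checking all 30 ordered pairs for relation 'overlaps'; matching pairs in alphabetical order:
(P1, P6): P1 overlaps P6 ✓
(P3, P1): P3 overlaps P1 ✓
(P3, P5): P3 overlaps P5 ✓
(P5, P4): P5 overlaps P4 ✓
Count: 4.

4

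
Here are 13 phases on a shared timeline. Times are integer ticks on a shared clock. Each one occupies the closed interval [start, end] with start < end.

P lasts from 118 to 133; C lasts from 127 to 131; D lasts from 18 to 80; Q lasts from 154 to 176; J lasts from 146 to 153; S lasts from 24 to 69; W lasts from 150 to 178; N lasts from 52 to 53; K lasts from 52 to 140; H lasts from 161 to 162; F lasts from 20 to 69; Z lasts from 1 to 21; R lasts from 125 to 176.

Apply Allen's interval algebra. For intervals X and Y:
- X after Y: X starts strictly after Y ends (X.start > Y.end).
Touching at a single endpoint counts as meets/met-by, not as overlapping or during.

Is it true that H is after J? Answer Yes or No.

H = [161, 162], J = [146, 153].
Actual relation of H to J: after.
Asked whether 'after' holds → Yes.

Yes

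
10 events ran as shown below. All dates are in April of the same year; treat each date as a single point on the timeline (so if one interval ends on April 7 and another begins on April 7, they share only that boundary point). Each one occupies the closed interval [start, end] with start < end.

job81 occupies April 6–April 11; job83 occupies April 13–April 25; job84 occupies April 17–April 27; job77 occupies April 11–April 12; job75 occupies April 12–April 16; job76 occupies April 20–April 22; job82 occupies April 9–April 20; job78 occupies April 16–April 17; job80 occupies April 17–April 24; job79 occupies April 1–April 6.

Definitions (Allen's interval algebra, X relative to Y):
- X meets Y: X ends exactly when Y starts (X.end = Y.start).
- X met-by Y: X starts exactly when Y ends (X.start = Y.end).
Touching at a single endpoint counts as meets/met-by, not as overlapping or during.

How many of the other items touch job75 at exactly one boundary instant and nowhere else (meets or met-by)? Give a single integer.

Target job75 = [April 12, April 16].
job76 [April 20, April 22] → after → no.
job77 [April 11, April 12] → meets → counts.
job78 [April 16, April 17] → met-by → counts.
job79 [April 1, April 6] → before → no.
job80 [April 17, April 24] → after → no.
job81 [April 6, April 11] → before → no.
job82 [April 9, April 20] → contains → no.
job83 [April 13, April 25] → overlapped-by → no.
job84 [April 17, April 27] → after → no.
Total: 2.

2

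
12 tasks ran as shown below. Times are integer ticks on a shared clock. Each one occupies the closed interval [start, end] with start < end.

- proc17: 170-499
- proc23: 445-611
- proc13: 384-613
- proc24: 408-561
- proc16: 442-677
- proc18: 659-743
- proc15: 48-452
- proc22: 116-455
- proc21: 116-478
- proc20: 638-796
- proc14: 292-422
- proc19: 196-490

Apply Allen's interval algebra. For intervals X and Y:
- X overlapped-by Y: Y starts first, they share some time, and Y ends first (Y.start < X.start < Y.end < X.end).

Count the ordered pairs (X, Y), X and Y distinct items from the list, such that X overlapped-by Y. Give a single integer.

35

Checking all 132 ordered pairs for relation 'overlapped-by'; matching pairs in alphabetical order:
(proc13, proc14): proc13 overlapped-by proc14 ✓
(proc13, proc15): proc13 overlapped-by proc15 ✓
(proc13, proc17): proc13 overlapped-by proc17 ✓
(proc13, proc19): proc13 overlapped-by proc19 ✓
(proc13, proc21): proc13 overlapped-by proc21 ✓
(proc13, proc22): proc13 overlapped-by proc22 ✓
(proc16, proc13): proc16 overlapped-by proc13 ✓
(proc16, proc15): proc16 overlapped-by proc15 ✓
(proc16, proc17): proc16 overlapped-by proc17 ✓
(proc16, proc19): proc16 overlapped-by proc19 ✓
(proc16, proc21): proc16 overlapped-by proc21 ✓
(proc16, proc22): proc16 overlapped-by proc22 ✓
(proc16, proc24): proc16 overlapped-by proc24 ✓
(proc17, proc15): proc17 overlapped-by proc15 ✓
(proc17, proc21): proc17 overlapped-by proc21 ✓
(proc17, proc22): proc17 overlapped-by proc22 ✓
(proc18, proc16): proc18 overlapped-by proc16 ✓
(proc19, proc15): proc19 overlapped-by proc15 ✓
(proc19, proc21): proc19 overlapped-by proc21 ✓
(proc19, proc22): proc19 overlapped-by proc22 ✓
(proc20, proc16): proc20 overlapped-by proc16 ✓
(proc21, proc15): proc21 overlapped-by proc15 ✓
(proc22, proc15): proc22 overlapped-by proc15 ✓
(proc23, proc15): proc23 overlapped-by proc15 ✓
... plus 11 further pairs not listed.
Count: 35.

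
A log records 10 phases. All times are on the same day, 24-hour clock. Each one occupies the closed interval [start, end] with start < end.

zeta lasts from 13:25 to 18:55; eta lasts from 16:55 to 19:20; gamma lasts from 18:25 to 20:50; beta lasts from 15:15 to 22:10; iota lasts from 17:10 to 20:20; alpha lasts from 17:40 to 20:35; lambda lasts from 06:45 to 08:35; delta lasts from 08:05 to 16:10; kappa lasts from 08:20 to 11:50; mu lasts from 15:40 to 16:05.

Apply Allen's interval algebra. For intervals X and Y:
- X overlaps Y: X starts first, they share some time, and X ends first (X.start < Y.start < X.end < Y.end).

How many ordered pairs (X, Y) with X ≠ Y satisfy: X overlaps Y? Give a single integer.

Checking all 90 ordered pairs for relation 'overlaps'; matching pairs in alphabetical order:
(alpha, gamma): alpha overlaps gamma ✓
(delta, beta): delta overlaps beta ✓
(delta, zeta): delta overlaps zeta ✓
(eta, alpha): eta overlaps alpha ✓
(eta, gamma): eta overlaps gamma ✓
(eta, iota): eta overlaps iota ✓
(iota, alpha): iota overlaps alpha ✓
(iota, gamma): iota overlaps gamma ✓
(lambda, delta): lambda overlaps delta ✓
(lambda, kappa): lambda overlaps kappa ✓
(zeta, alpha): zeta overlaps alpha ✓
(zeta, beta): zeta overlaps beta ✓
(zeta, eta): zeta overlaps eta ✓
(zeta, gamma): zeta overlaps gamma ✓
(zeta, iota): zeta overlaps iota ✓
Count: 15.

15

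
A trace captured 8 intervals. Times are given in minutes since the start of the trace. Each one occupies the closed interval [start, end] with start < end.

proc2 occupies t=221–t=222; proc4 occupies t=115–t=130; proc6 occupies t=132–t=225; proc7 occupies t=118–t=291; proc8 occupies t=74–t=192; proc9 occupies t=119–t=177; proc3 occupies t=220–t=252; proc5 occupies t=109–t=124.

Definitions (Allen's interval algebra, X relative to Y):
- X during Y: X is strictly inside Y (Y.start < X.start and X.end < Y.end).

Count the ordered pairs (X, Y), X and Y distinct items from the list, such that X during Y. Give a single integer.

Checking all 56 ordered pairs for relation 'during'; matching pairs in alphabetical order:
(proc2, proc3): proc2 during proc3 ✓
(proc2, proc6): proc2 during proc6 ✓
(proc2, proc7): proc2 during proc7 ✓
(proc3, proc7): proc3 during proc7 ✓
(proc4, proc8): proc4 during proc8 ✓
(proc5, proc8): proc5 during proc8 ✓
(proc6, proc7): proc6 during proc7 ✓
(proc9, proc7): proc9 during proc7 ✓
(proc9, proc8): proc9 during proc8 ✓
Count: 9.

9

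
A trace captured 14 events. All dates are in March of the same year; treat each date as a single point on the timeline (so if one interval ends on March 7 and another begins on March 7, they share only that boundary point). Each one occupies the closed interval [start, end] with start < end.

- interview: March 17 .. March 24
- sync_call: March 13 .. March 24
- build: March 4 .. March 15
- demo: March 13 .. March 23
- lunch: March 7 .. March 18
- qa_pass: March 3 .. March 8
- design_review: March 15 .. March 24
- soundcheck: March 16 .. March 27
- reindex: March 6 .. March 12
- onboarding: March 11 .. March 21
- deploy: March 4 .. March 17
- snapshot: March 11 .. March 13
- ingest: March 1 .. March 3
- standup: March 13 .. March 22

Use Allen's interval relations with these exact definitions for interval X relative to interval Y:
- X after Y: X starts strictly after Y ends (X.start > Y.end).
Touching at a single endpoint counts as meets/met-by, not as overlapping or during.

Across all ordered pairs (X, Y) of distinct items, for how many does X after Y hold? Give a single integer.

31

Checking all 182 ordered pairs for relation 'after'; matching pairs in alphabetical order:
(build, ingest): build after ingest ✓
(demo, ingest): demo after ingest ✓
(demo, qa_pass): demo after qa_pass ✓
(demo, reindex): demo after reindex ✓
(deploy, ingest): deploy after ingest ✓
(design_review, ingest): design_review after ingest ✓
(design_review, qa_pass): design_review after qa_pass ✓
(design_review, reindex): design_review after reindex ✓
(design_review, snapshot): design_review after snapshot ✓
(interview, build): interview after build ✓
(interview, ingest): interview after ingest ✓
(interview, qa_pass): interview after qa_pass ✓
(interview, reindex): interview after reindex ✓
(interview, snapshot): interview after snapshot ✓
(lunch, ingest): lunch after ingest ✓
(onboarding, ingest): onboarding after ingest ✓
(onboarding, qa_pass): onboarding after qa_pass ✓
(reindex, ingest): reindex after ingest ✓
(snapshot, ingest): snapshot after ingest ✓
(snapshot, qa_pass): snapshot after qa_pass ✓
(soundcheck, build): soundcheck after build ✓
(soundcheck, ingest): soundcheck after ingest ✓
(soundcheck, qa_pass): soundcheck after qa_pass ✓
(soundcheck, reindex): soundcheck after reindex ✓
... plus 7 further pairs not listed.
Count: 31.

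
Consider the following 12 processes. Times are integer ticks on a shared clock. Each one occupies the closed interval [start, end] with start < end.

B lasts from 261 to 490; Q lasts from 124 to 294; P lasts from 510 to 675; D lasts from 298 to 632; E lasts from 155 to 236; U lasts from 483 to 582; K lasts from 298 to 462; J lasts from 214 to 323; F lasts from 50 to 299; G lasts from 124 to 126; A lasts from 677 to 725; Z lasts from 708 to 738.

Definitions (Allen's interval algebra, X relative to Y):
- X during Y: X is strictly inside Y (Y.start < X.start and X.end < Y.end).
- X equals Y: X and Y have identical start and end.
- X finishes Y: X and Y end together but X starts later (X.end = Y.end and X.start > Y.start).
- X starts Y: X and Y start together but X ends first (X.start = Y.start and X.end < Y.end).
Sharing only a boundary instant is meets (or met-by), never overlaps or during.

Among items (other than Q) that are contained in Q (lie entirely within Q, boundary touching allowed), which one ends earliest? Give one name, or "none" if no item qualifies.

Target Q = [124, 294].
A [677, 725] → after → excluded.
B [261, 490] → overlapped-by → excluded.
D [298, 632] → after → excluded.
E [155, 236] → during → candidate.
F [50, 299] → contains → excluded.
G [124, 126] → starts → candidate.
J [214, 323] → overlapped-by → excluded.
K [298, 462] → after → excluded.
P [510, 675] → after → excluded.
U [483, 582] → after → excluded.
Z [708, 738] → after → excluded.
Among candidates, earliest end is 126 → G.

G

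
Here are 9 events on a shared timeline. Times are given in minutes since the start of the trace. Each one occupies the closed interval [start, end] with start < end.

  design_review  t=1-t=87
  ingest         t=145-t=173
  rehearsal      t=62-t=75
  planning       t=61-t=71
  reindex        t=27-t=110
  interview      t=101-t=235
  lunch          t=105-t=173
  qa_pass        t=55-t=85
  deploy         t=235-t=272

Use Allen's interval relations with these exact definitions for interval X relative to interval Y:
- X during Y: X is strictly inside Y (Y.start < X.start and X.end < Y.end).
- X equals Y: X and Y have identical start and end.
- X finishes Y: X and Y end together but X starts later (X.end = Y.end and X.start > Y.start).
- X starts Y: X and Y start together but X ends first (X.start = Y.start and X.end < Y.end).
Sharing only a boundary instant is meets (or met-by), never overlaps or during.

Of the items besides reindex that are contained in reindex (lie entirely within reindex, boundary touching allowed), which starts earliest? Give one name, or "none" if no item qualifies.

qa_pass

Target reindex = [t=27, t=110].
deploy [t=235, t=272] → after → excluded.
design_review [t=1, t=87] → overlaps → excluded.
ingest [t=145, t=173] → after → excluded.
interview [t=101, t=235] → overlapped-by → excluded.
lunch [t=105, t=173] → overlapped-by → excluded.
planning [t=61, t=71] → during → candidate.
qa_pass [t=55, t=85] → during → candidate.
rehearsal [t=62, t=75] → during → candidate.
Among candidates, earliest start is t=55 → qa_pass.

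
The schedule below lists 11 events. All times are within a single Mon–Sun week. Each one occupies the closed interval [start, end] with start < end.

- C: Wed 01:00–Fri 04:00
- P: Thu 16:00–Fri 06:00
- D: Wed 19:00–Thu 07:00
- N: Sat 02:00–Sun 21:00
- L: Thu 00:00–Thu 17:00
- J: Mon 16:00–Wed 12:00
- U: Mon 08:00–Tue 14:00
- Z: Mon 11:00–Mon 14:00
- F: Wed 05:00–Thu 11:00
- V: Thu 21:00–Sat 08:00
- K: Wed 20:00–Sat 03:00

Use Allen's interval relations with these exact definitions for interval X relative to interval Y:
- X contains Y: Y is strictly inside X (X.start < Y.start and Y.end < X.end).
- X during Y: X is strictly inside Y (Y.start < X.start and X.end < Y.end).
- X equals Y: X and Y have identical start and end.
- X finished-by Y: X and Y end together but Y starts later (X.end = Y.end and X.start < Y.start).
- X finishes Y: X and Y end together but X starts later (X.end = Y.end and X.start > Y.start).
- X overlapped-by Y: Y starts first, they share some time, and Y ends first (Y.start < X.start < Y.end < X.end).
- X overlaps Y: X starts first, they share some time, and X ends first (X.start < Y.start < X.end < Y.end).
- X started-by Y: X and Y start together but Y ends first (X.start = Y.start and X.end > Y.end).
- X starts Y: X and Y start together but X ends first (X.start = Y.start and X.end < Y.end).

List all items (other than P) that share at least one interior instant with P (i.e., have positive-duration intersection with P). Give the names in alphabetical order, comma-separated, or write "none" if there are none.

Target P = [Thu 16:00, Fri 06:00].
C [Wed 01:00, Fri 04:00] → overlaps → yes.
D [Wed 19:00, Thu 07:00] → before → no.
F [Wed 05:00, Thu 11:00] → before → no.
J [Mon 16:00, Wed 12:00] → before → no.
K [Wed 20:00, Sat 03:00] → contains → yes.
L [Thu 00:00, Thu 17:00] → overlaps → yes.
N [Sat 02:00, Sun 21:00] → after → no.
U [Mon 08:00, Tue 14:00] → before → no.
V [Thu 21:00, Sat 08:00] → overlapped-by → yes.
Z [Mon 11:00, Mon 14:00] → before → no.
Result: C, K, L, V.

C, K, L, V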